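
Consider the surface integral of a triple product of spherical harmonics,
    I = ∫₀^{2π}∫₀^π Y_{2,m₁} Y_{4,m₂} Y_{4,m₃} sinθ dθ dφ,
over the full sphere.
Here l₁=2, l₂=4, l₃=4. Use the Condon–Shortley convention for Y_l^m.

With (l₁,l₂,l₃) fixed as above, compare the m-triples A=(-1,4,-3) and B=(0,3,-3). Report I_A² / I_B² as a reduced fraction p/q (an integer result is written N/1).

Same 2,4,4: normalisation and zero-m 3j drop out of the ratio.
A: Δ: 2! 2! 6! / 11! → 1/13860; sum: t=2:+1/1440 = 1/1440; 3j²(2 4 4; -1 4 -3) = Δ·Π!·Σ² = 7/165  (sign -1)
B: Δ: 2! 2! 6! / 11! → 1/13860; sum: t=1:−1/720 t=2:+1/480 = 1/1440; 3j²(2 4 4; 0 3 -3) = Δ·Π!·Σ² = 7/1980  (sign -1)
I_A²/I_B² = (7/165)/(7/1980) = 12/1

12/1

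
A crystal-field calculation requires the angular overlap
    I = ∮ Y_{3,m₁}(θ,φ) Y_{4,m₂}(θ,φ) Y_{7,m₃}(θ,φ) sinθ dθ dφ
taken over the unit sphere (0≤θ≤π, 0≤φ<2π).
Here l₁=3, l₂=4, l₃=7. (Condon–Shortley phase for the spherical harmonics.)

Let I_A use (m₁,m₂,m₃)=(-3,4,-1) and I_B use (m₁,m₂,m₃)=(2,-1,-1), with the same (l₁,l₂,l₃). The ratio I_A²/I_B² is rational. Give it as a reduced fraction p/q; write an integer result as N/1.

1/336

l's match ⇒ only the (l;m) 3-j factors differ between A and B.
A: triangle coeff Δ(3,4,7) = 1/45045; Σ_t [0,0]: t=0:+1/29030400 = 1/29030400; (3j)²=1/45045 [(3 4 7; -3 4 -1)], sign=+1
B: triangle coeff Δ(3,4,7) = 1/45045; Σ_t [0,0]: t=0:+1/86400 = 1/86400; (3j)²=16/2145 [(3 4 7; 2 -1 -1)], sign=+1
I_A²/I_B² = (1/45045)/(16/2145) = 1/336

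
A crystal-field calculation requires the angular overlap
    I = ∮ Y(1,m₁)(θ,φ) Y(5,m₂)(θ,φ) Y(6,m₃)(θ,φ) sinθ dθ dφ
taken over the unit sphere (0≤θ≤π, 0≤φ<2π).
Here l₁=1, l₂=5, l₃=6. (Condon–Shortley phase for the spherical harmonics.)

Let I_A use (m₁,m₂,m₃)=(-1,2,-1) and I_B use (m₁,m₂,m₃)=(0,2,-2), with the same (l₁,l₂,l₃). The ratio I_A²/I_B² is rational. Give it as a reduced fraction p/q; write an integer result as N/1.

l's match ⇒ only the (l;m) 3-j factors differ between A and B.
A: triangle coeff Δ(1,5,6) = 1/858; Σ_t [0,0]: t=0:+1/60480 = 1/60480; (3j)²=5/429 [(1 5 6; -1 2 -1)], sign=-1
B: triangle coeff Δ(1,5,6) = 1/858; Σ_t [0,0]: t=0:+1/30240 = 1/30240; (3j)²=16/429 [(1 5 6; 0 2 -2)], sign=+1
I_A²/I_B² = (5/429)/(16/429) = 5/16

5/16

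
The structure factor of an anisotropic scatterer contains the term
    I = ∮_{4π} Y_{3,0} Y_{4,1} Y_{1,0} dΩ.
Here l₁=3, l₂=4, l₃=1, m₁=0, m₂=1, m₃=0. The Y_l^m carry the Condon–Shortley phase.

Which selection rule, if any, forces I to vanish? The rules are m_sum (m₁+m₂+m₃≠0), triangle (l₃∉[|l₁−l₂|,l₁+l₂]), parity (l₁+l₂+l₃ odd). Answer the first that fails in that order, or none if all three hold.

m_sum

Σmᵢ = 1  ✗
l₃∈[|l₁−l₂|,l₁+l₂]=[1,7], have l₃=1
Σlᵢ = 8 ⇒ even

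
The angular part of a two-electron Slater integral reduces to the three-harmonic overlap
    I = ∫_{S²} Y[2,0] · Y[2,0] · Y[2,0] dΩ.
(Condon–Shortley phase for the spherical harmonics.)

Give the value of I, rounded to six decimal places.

0.180224

Rules hold: Σm=0, L=6 even, 0≤2≤4.
N = 5·5·5 = 125
Δ = 2!·2!·2!/7! = 1/630
Racah Σ t=0..2: t=0:+1/8 t=1:−1/1 t=2:+1/8 = -3/4
⇒ 3j(2 2 2; 0 0 0)² = 2/35, sgn -1
(m-triple is (0,0,0) — same symbol as above.)
4πI² = N·(3j₀)²·(3jₘ)² = 20/49
I = +1·√(0.408163/4π) = 0.18022375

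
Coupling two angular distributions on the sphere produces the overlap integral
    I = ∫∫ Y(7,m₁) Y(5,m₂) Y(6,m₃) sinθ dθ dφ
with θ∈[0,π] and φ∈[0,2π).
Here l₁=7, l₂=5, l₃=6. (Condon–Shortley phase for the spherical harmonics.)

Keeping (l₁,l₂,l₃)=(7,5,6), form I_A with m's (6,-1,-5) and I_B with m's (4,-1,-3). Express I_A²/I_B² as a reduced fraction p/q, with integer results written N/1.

5720/27

Shared (l₁,l₂,l₃)=(7,5,6): N and (l;000)² cancel in I_A²/I_B².
A: Δ = 6!·8!·4!/19! = 1/174594420; Racah Σ t=0..1: t=0:+1/87091200 t=1:−1/29030400 = -1/43545600; ⇒ 3j(7 5 6; 6 -1 -5)² = 88/6783, sgn +1
B: Δ = 6!·8!·4!/19! = 1/174594420; Racah Σ t=0..3: t=0:+1/12441600 t=1:−1/1036800 t=2:+1/967680 t=3:−1/8709120 = 1/29030400; ⇒ 3j(7 5 6; 4 -1 -3)² = 9/146965, sgn -1
I_A²/I_B² = (88/6783)/(9/146965) = 5720/27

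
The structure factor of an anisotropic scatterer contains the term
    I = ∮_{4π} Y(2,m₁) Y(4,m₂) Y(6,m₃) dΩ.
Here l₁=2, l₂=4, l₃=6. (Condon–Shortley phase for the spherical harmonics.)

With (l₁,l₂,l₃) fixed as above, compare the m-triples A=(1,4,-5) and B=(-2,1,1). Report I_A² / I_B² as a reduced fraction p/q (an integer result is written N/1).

Shared (l₁,l₂,l₃)=(2,4,6): N and (l;000)² cancel in I_A²/I_B².
A: Δ = 0!·4!·8!/13! = 1/6435; Racah Σ t=0..0: t=0:+1/241920 = 1/241920; ⇒ 3j(2 4 6; 1 4 -5)² = 1/39, sgn -1
B: Δ = 0!·4!·8!/13! = 1/6435; Racah Σ t=0..0: t=0:+1/17280 = 1/17280; ⇒ 3j(2 4 6; -2 1 1)² = 7/1287, sgn -1
I_A²/I_B² = (1/39)/(7/1287) = 33/7

33/7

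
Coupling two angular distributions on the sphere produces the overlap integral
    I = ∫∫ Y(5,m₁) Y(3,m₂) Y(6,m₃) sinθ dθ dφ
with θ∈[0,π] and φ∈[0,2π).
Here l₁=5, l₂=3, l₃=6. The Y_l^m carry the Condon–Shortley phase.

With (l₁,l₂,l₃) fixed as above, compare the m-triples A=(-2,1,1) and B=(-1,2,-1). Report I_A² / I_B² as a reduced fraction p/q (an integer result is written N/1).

5/14

l's match ⇒ only the (l;m) 3-j factors differ between A and B.
A: triangle coeff Δ(5,3,6) = 1/675675; Σ_t [0,2]: t=0:+1/241920 t=1:−1/8640 t=2:+1/5760 = 1/16128; (3j)²=5/1001 [(5 3 6; -2 1 1)], sign=-1
B: triangle coeff Δ(5,3,6) = 1/675675; Σ_t [1,2]: t=1:−1/17280 t=2:+1/6912 = 1/11520; (3j)²=2/143 [(5 3 6; -1 2 -1)], sign=-1
I_A²/I_B² = (5/1001)/(2/143) = 5/14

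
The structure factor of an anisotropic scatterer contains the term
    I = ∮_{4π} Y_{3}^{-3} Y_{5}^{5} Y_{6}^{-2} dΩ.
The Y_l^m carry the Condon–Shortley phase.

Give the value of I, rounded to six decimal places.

-0.036034

Rules hold: Σm=0, L=14 even, 2≤6≤8.
N = 7·11·13 = 1001
Δ = 2!·4!·8!/15! = 1/675675
Racah Σ t=0..2: t=0:+1/8640 t=1:−1/2304 t=2:+1/8640 = -7/34560
⇒ 3j(3 5 6; 0 0 0)² = 7/429, sgn -1
Racah Σ t=2..2: t=2:+1/1935360 = 1/1935360
⇒ 3j(3 5 6; -3 5 -2)² = 1/1001, sgn +1
4πI² = N·(3j₀)²·(3jₘ)² = 7/429
I = -1·√(0.016317/4π) = -0.03603425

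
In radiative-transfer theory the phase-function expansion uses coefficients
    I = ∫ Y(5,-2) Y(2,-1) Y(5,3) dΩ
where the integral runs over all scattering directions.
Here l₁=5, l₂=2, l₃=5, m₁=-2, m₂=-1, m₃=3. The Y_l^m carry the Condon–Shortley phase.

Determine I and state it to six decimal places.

-0.161739

m-sum 0 ✓  L=12 even ✓  3≤5≤7 ✓
Π(2lᵢ+1) = 11×5×11 = 605
triangle coeff Δ(5,2,5) = 1/38610
Σ_t [0,2]: t=0:+1/2880 t=1:−1/576 t=2:+1/2880 = -1/960
(3j)²=10/429 [(5 2 5; 0 0 0)], sign=+1
Σ_t [0,1]: t=0:+1/10080 t=1:−1/2880 = -1/4032
(3j)²=10/429 [(5 2 5; -2 -1 3)], sign=-1
⇒ 4πI² = 500/1521
I = (-1)√(500/1521/(4π)) = -0.16173926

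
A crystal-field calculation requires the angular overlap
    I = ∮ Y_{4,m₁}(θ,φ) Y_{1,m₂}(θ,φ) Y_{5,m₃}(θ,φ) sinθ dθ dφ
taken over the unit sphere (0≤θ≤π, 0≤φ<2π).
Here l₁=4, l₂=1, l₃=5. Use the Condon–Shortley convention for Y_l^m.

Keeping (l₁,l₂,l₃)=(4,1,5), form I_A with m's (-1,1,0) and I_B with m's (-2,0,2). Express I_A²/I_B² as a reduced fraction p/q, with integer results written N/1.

Shared (l₁,l₂,l₃)=(4,1,5): N and (l;000)² cancel in I_A²/I_B².
A: Δ = 0!·8!·2!/11! = 1/495; Racah Σ t=0..0: t=0:+1/1440 = 1/1440; ⇒ 3j(4 1 5; -1 1 0)² = 2/99, sgn -1
B: Δ = 0!·8!·2!/11! = 1/495; Racah Σ t=0..0: t=0:+1/1440 = 1/1440; ⇒ 3j(4 1 5; -2 0 2)² = 7/165, sgn -1
I_A²/I_B² = (2/99)/(7/165) = 10/21

10/21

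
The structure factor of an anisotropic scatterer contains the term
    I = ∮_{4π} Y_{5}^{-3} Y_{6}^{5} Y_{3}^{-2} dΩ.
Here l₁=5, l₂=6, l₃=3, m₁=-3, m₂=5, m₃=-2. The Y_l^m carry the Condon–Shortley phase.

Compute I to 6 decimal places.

-0.169016

Rules hold: Σm=0, L=14 even, 1≤3≤11.
N = 11·13·7 = 1001
Δ = 8!·2!·4!/15! = 1/675675
Racah Σ t=3..5: t=3:−1/8640 t=4:+1/2304 t=5:−1/8640 = 7/34560
⇒ 3j(5 6 3; 0 0 0)² = 7/429, sgn -1
Racah Σ t=7..8: t=7:−1/120960 t=8:+1/483840 = -1/161280
⇒ 3j(5 6 3; -3 5 -2)² = 2/91, sgn +1
4πI² = N·(3j₀)²·(3jₘ)² = 14/39
I = -1·√(0.358974/4π) = -0.16901560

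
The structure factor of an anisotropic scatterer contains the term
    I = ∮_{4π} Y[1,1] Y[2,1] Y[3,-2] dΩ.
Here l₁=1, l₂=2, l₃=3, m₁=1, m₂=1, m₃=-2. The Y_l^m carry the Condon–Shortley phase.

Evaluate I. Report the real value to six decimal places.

0.261169

m-sum 0 ✓  L=6 even ✓  1≤3≤3 ✓
Π(2lᵢ+1) = 3×5×7 = 105
triangle coeff Δ(1,2,3) = 1/105
Σ_t [0,0]: t=0:+1/4 = 1/4
(3j)²=3/35 [(1 2 3; 0 0 0)], sign=-1
Σ_t [0,0]: t=0:+1/12 = 1/12
(3j)²=2/21 [(1 2 3; 1 1 -2)], sign=-1
⇒ 4πI² = 6/7
I = (+1)√(6/7/(4π)) = 0.26116903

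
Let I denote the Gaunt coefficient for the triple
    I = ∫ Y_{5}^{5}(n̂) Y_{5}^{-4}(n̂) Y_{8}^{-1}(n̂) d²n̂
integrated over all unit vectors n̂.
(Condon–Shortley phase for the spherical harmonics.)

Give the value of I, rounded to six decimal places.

0.026014

Checks pass: Σm=0; 18 even; l₃=8∈[0,10].
(2·5+1)(2·5+1)(2·8+1) = 2057
Δ: 2! 8! 8! / 19! → 1/37413090
sum: t=0:+1/1036800 t=1:−1/331776 t=2:+1/1036800 = -1/921600
3j²(5 5 8; 0 0 0) = Δ·Π!·Σ² = 490/46189  (sign -1)
sum: t=0:+1/406425600 = 1/406425600
3j²(5 5 8; 5 -4 -1) = Δ·Π!·Σ² = 18/46189  (sign -1)
combine: 4πI² = 2057·490/46189·18/46189 = 8820/1037153
take √, sign +1: I = 0.02601405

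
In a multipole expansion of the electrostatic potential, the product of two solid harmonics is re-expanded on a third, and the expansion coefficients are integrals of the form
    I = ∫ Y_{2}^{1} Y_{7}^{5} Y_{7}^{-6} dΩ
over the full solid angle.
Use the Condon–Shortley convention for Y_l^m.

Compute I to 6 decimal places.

0.196071

Checks pass: Σm=0; 16 even; l₃=7∈[5,9].
(2·2+1)(2·7+1)(2·7+1) = 1125
Δ: 2! 2! 12! / 17! → 1/185640
sum: t=0:+1/2419200 t=1:−1/518400 t=2:+1/2419200 = -1/907200
3j²(2 7 7; 0 0 0) = Δ·Π!·Σ² = 56/3315  (sign +1)
sum: t=0:+1/958003200 t=1:−1/79833600 = -1/87091200
3j²(2 7 7; 1 5 -6) = Δ·Π!·Σ² = 121/4760  (sign +1)
combine: 4πI² = 1125·56/3315·121/4760 = 1815/3757
take √, sign +1: I = 0.19607074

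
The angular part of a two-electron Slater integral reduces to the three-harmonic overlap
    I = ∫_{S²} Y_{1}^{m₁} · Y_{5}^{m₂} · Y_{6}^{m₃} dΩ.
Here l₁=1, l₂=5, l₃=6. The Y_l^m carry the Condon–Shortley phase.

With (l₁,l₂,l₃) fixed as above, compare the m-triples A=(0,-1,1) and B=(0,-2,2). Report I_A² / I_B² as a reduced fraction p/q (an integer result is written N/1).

35/32

Same 1,5,6: normalisation and zero-m 3j drop out of the ratio.
A: Δ: 0! 2! 10! / 13! → 1/858; sum: t=0:+1/17280 = 1/17280; 3j²(1 5 6; 0 -1 1) = Δ·Π!·Σ² = 35/858  (sign -1)
B: Δ: 0! 2! 10! / 13! → 1/858; sum: t=0:+1/30240 = 1/30240; 3j²(1 5 6; 0 -2 2) = Δ·Π!·Σ² = 16/429  (sign +1)
I_A²/I_B² = (35/858)/(16/429) = 35/32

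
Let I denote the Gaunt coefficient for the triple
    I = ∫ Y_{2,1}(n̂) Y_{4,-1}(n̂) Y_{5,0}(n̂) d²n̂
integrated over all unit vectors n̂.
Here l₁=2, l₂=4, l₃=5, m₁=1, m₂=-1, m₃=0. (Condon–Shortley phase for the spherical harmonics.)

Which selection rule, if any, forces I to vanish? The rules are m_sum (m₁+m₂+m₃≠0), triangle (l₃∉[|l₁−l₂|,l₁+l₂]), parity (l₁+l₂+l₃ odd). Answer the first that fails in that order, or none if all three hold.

m₁+m₂+m₃ = 1 − 1 + 0 = 0  ✓
triangle: |2−4|=2 ≤ l₃=5 ≤ 2+4=6  ✓
parity: l₁+l₂+l₃ = 11 is odd  ✗

parity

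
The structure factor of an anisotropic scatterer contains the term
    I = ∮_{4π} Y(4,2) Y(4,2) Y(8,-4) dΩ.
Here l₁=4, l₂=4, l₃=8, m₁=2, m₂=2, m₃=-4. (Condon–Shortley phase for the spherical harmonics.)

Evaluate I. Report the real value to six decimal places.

Checks pass: Σm=0; 16 even; l₃=8∈[0,8].
(2·4+1)(2·4+1)(2·8+1) = 1377
Δ: 0! 8! 8! / 17! → 1/218790
sum: t=0:+1/331776 = 1/331776
3j²(4 4 8; 0 0 0) = Δ·Π!·Σ² = 490/21879  (sign +1)
sum: t=0:+1/2073600 = 1/2073600
3j²(4 4 8; 2 2 -4) = Δ·Π!·Σ² = 28/1105  (sign +1)
combine: 4πI² = 1377·490/21879·28/1105 = 24696/31603
take √, sign +1: I = 0.24937001

0.249370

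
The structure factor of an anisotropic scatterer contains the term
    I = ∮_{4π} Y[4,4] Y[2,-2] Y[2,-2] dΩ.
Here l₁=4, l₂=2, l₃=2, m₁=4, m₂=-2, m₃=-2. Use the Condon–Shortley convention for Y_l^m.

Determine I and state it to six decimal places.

0.337168

m-sum 0 ✓  L=8 even ✓  2≤2≤6 ✓
Π(2lᵢ+1) = 9×5×5 = 225
triangle coeff Δ(4,2,2) = 1/630
Σ_t [2,2]: t=2:+1/16 = 1/16
(3j)²=2/35 [(4 2 2; 0 0 0)], sign=+1
Σ_t [0,0]: t=0:+1/576 = 1/576
(3j)²=1/9 [(4 2 2; 4 -2 -2)], sign=+1
⇒ 4πI² = 10/7
I = (+1)√(10/7/(4π)) = 0.33716777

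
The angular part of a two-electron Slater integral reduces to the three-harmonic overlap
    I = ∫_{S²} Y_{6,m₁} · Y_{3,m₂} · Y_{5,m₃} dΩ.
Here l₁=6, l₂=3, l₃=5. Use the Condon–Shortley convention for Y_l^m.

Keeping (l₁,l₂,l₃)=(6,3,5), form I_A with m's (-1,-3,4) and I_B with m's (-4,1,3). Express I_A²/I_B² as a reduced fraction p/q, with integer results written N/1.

Shared (l₁,l₂,l₃)=(6,3,5): N and (l;000)² cancel in I_A²/I_B².
A: Δ = 4!·8!·2!/15! = 1/675675; Racah Σ t=0..0: t=0:+1/241920 = 1/241920; ⇒ 3j(6 3 5; -1 -3 4)² = 4/1001, sgn -1
B: Δ = 4!·8!·2!/15! = 1/675675; Racah Σ t=2..4: t=2:+1/322560 t=3:−1/30240 t=4:+1/69120 = -1/64512; ⇒ 3j(6 3 5; -4 1 3)² = 10/1001, sgn -1
I_A²/I_B² = (4/1001)/(10/1001) = 2/5

2/5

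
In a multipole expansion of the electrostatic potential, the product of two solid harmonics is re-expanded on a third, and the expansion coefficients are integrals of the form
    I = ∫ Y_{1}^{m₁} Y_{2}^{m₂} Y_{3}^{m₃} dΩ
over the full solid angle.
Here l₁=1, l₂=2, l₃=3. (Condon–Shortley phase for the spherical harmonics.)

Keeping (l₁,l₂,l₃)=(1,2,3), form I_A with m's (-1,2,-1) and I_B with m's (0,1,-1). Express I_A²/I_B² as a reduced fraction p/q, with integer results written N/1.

1/8

l's match ⇒ only the (l;m) 3-j factors differ between A and B.
A: triangle coeff Δ(1,2,3) = 1/105; Σ_t [0,0]: t=0:+1/48 = 1/48; (3j)²=1/105 [(1 2 3; -1 2 -1)], sign=+1
B: triangle coeff Δ(1,2,3) = 1/105; Σ_t [0,0]: t=0:+1/6 = 1/6; (3j)²=8/105 [(1 2 3; 0 1 -1)], sign=+1
I_A²/I_B² = (1/105)/(8/105) = 1/8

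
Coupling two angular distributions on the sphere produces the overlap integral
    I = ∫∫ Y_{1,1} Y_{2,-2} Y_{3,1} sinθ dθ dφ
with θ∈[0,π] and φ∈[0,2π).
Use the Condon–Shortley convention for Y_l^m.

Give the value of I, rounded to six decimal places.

-0.082589

Rules hold: Σm=0, L=6 even, 1≤3≤3.
N = 3·5·7 = 105
Δ = 0!·2!·4!/7! = 1/105
Racah Σ t=0..0: t=0:+1/4 = 1/4
⇒ 3j(1 2 3; 0 0 0)² = 3/35, sgn -1
Racah Σ t=0..0: t=0:+1/48 = 1/48
⇒ 3j(1 2 3; 1 -2 1)² = 1/105, sgn +1
4πI² = N·(3j₀)²·(3jₘ)² = 3/35
I = -1·√(0.0857143/4π) = -0.08258890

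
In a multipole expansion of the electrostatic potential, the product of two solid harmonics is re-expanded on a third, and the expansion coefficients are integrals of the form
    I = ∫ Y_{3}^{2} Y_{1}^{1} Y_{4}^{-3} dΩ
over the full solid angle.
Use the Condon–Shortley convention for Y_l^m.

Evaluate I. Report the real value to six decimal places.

Checks pass: Σm=0; 8 even; l₃=4∈[2,4].
(2·3+1)(2·1+1)(2·4+1) = 189
Δ: 0! 6! 2! / 9! → 1/252
sum: t=0:+1/36 = 1/36
3j²(3 1 4; 0 0 0) = Δ·Π!·Σ² = 4/63  (sign +1)
sum: t=0:+1/240 = 1/240
3j²(3 1 4; 2 1 -3) = Δ·Π!·Σ² = 1/12  (sign -1)
combine: 4πI² = 189·4/63·1/12 = 1/1
take √, sign -1: I = -0.28209479

-0.282095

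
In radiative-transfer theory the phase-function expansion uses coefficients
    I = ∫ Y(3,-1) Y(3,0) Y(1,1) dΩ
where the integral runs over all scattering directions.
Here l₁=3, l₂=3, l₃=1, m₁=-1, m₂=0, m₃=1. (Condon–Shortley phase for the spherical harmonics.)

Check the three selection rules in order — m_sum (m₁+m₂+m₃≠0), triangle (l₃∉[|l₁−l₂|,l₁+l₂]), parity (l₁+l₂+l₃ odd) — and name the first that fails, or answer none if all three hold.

parity

m₁+m₂+m₃ = -1 + 0 + 1 = 0  ✓
triangle: |3−3|=0 ≤ l₃=1 ≤ 3+3=6  ✓
parity: l₁+l₂+l₃ = 7 is odd  ✗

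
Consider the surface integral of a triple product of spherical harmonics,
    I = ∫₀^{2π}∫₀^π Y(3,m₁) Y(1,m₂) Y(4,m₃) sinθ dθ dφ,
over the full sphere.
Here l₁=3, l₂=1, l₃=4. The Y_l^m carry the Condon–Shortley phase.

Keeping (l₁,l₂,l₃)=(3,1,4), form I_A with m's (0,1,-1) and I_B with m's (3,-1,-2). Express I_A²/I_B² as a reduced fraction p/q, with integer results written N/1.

Same 3,1,4: normalisation and zero-m 3j drop out of the ratio.
A: Δ: 0! 6! 2! / 9! → 1/252; sum: t=0:+1/72 = 1/72; 3j²(3 1 4; 0 1 -1) = Δ·Π!·Σ² = 5/126  (sign -1)
B: Δ: 0! 6! 2! / 9! → 1/252; sum: t=0:+1/1440 = 1/1440; 3j²(3 1 4; 3 -1 -2) = Δ·Π!·Σ² = 1/252  (sign +1)
I_A²/I_B² = (5/126)/(1/252) = 10/1

10/1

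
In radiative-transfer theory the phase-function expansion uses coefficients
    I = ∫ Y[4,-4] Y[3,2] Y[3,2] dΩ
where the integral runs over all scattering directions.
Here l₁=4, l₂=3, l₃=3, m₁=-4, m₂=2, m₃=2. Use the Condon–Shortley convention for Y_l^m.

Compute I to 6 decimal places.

Rules hold: Σm=0, L=10 even, 1≤3≤7.
N = 9·7·7 = 441
Δ = 4!·4!·2!/11! = 1/34650
Racah Σ t=1..3: t=1:−1/72 t=2:+1/16 t=3:−1/72 = 5/144
⇒ 3j(4 3 3; 0 0 0)² = 2/77, sgn -1
Racah Σ t=4..4: t=4:+1/576 = 1/576
⇒ 3j(4 3 3; -4 2 2)² = 5/99, sgn -1
4πI² = N·(3j₀)²·(3jₘ)² = 70/121
I = +1·√(0.578512/4π) = 0.21456131

0.214561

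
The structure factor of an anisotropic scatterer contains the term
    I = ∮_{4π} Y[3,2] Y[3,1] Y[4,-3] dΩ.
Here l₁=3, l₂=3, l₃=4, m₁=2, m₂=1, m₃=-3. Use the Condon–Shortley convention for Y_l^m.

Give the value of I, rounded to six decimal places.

-0.095955

Checks pass: Σm=0; 10 even; l₃=4∈[0,6].
(2·3+1)(2·3+1)(2·4+1) = 441
Δ: 2! 4! 4! / 11! → 1/34650
sum: t=0:+1/72 t=1:−1/16 t=2:+1/72 = -5/144
3j²(3 3 4; 0 0 0) = Δ·Π!·Σ² = 2/77  (sign -1)
sum: t=0:+1/288 t=1:−1/144 = -1/288
3j²(3 3 4; 2 1 -3) = Δ·Π!·Σ² = 1/99  (sign +1)
combine: 4πI² = 441·2/77·1/99 = 14/121
take √, sign -1: I = -0.09595473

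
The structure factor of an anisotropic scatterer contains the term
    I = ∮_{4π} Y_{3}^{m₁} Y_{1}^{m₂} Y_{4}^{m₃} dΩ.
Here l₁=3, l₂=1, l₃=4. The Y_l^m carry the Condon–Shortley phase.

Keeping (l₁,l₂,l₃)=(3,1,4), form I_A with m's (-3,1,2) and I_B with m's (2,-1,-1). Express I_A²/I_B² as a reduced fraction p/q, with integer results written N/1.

1/3

Same 3,1,4: normalisation and zero-m 3j drop out of the ratio.
A: Δ: 0! 6! 2! / 9! → 1/252; sum: t=0:+1/1440 = 1/1440; 3j²(3 1 4; -3 1 2) = Δ·Π!·Σ² = 1/252  (sign +1)
B: Δ: 0! 6! 2! / 9! → 1/252; sum: t=0:+1/240 = 1/240; 3j²(3 1 4; 2 -1 -1) = Δ·Π!·Σ² = 1/84  (sign -1)
I_A²/I_B² = (1/252)/(1/84) = 1/3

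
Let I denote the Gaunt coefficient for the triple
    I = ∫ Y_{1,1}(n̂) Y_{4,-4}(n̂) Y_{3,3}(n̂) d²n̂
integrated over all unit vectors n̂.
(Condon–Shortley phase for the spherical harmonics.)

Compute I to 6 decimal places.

Checks pass: Σm=0; 8 even; l₃=3∈[3,5].
(2·1+1)(2·4+1)(2·3+1) = 189
Δ: 2! 0! 6! / 9! → 1/252
sum: t=1:−1/36 = -1/36
3j²(1 4 3; 0 0 0) = Δ·Π!·Σ² = 4/63  (sign +1)
sum: t=0:+1/1440 = 1/1440
3j²(1 4 3; 1 -4 3) = Δ·Π!·Σ² = 1/9  (sign +1)
combine: 4πI² = 189·4/63·1/9 = 4/3
take √, sign +1: I = 0.32573501

0.325735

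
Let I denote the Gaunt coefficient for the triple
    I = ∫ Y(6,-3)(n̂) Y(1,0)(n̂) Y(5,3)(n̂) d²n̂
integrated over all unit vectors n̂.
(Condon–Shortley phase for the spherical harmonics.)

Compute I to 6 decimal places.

Checks pass: Σm=0; 12 even; l₃=5∈[5,7].
(2·6+1)(2·1+1)(2·5+1) = 429
Δ: 2! 10! 0! / 13! → 1/858
sum: t=1:−1/14400 = -1/14400
3j²(6 1 5; 0 0 0) = Δ·Π!·Σ² = 6/143  (sign +1)
sum: t=1:−1/80640 = -1/80640
3j²(6 1 5; -3 0 3) = Δ·Π!·Σ² = 9/286  (sign -1)
combine: 4πI² = 429·6/143·9/286 = 81/143
take √, sign -1: I = -0.21230956

-0.212310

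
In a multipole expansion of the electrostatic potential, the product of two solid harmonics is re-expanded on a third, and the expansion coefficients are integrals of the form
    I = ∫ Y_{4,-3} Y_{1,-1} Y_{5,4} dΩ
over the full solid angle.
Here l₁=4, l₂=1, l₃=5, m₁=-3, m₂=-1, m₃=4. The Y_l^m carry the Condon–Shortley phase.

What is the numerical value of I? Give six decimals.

m-sum 0 ✓  L=10 even ✓  3≤5≤5 ✓
Π(2lᵢ+1) = 9×3×11 = 297
triangle coeff Δ(4,1,5) = 1/495
Σ_t [0,0]: t=0:+1/576 = 1/576
(3j)²=5/99 [(4 1 5; 0 0 0)], sign=-1
Σ_t [0,0]: t=0:+1/10080 = 1/10080
(3j)²=4/55 [(4 1 5; -3 -1 4)], sign=-1
⇒ 4πI² = 12/11
I = (+1)√(12/11/(4π)) = 0.29463840

0.294638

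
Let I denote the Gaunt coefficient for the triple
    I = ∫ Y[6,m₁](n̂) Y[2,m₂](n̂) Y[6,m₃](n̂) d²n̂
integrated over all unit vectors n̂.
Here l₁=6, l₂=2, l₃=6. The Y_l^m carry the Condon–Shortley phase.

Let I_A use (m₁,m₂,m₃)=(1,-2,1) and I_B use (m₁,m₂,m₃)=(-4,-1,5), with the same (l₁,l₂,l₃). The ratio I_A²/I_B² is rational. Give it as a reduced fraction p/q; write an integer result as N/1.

Shared (l₁,l₂,l₃)=(6,2,6): N and (l;000)² cancel in I_A²/I_B².
A: Δ = 2!·10!·2!/15! = 1/90090; Racah Σ t=0..0: t=0:+1/57600 = 1/57600; ⇒ 3j(6 2 6; 1 -2 1)² = 21/715, sgn -1
B: Δ = 2!·10!·2!/15! = 1/90090; Racah Σ t=0..1: t=0:+1/7257600 t=1:−1/725760 = -1/806400; ⇒ 3j(6 2 6; -4 -1 5)² = 27/910, sgn +1
I_A²/I_B² = (21/715)/(27/910) = 98/99

98/99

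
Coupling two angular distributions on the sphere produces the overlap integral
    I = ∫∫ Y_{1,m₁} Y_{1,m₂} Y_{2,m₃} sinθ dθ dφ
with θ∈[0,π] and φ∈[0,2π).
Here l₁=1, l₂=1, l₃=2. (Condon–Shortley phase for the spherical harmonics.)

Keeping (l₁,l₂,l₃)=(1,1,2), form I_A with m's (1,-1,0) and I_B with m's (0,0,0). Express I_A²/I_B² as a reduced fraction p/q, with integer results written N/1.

1/4

l's match ⇒ only the (l;m) 3-j factors differ between A and B.
A: triangle coeff Δ(1,1,2) = 1/30; Σ_t [0,0]: t=0:+1/4 = 1/4; (3j)²=1/30 [(1 1 2; 1 -1 0)], sign=+1
B: triangle coeff Δ(1,1,2) = 1/30; Σ_t [0,0]: t=0:+1/1 = 1/1; (3j)²=2/15 [(1 1 2; 0 0 0)], sign=+1
I_A²/I_B² = (1/30)/(2/15) = 1/4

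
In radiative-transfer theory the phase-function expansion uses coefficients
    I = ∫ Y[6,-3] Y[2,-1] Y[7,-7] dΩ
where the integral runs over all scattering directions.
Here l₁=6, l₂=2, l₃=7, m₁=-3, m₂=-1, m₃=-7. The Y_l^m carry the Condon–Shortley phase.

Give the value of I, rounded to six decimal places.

0.000000

Σmᵢ = -11 ≠ 0, so the φ-integral vanishes; I = 0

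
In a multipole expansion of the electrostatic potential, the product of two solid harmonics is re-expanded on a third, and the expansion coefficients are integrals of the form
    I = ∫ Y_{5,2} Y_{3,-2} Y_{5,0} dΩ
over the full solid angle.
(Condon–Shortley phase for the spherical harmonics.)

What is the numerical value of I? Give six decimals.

l₁+l₂+l₃=13 is odd: 3j(l;000)=0 ⇒ I=0

0.000000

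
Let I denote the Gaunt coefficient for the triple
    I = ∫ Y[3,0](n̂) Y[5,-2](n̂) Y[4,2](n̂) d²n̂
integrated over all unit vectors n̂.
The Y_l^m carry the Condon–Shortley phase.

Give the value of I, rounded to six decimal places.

0.022664

Rules hold: Σm=0, L=12 even, 2≤4≤8.
N = 7·11·9 = 693
Δ = 4!·2!·6!/13! = 1/180180
Racah Σ t=1..3: t=1:−1/576 t=2:+1/144 t=3:−1/576 = 1/288
⇒ 3j(3 5 4; 0 0 0)² = 20/1001, sgn +1
Racah Σ t=1..3: t=1:−1/576 t=2:+1/480 t=3:−1/8640 = 1/4320
⇒ 3j(3 5 4; 0 -2 2)² = 1/2145, sgn +1
4πI² = N·(3j₀)²·(3jₘ)² = 12/1859
I = +1·√(0.00645508/4π) = 0.02266449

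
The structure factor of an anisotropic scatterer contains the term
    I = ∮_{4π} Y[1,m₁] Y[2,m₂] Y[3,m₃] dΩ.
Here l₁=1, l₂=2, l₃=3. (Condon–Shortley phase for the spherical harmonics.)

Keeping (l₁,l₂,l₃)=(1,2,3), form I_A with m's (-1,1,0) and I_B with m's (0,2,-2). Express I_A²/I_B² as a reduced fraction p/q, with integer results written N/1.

3/5

l's match ⇒ only the (l;m) 3-j factors differ between A and B.
A: triangle coeff Δ(1,2,3) = 1/105; Σ_t [0,0]: t=0:+1/12 = 1/12; (3j)²=1/35 [(1 2 3; -1 1 0)], sign=-1
B: triangle coeff Δ(1,2,3) = 1/105; Σ_t [0,0]: t=0:+1/24 = 1/24; (3j)²=1/21 [(1 2 3; 0 2 -2)], sign=-1
I_A²/I_B² = (1/35)/(1/21) = 3/5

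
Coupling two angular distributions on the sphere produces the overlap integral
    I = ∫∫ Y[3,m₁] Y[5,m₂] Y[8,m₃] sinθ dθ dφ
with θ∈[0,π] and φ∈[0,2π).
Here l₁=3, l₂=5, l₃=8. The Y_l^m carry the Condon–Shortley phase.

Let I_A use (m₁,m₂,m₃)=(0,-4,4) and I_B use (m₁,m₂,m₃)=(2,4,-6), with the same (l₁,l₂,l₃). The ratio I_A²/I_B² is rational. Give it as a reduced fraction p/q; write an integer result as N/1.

20/91

Shared (l₁,l₂,l₃)=(3,5,8): N and (l;000)² cancel in I_A²/I_B².
A: Δ = 0!·6!·10!/17! = 1/136136; Racah Σ t=0..0: t=0:+1/13063680 = 1/13063680; ⇒ 3j(3 5 8; 0 -4 4)² = 10/1547, sgn +1
B: Δ = 0!·6!·10!/17! = 1/136136; Racah Σ t=0..0: t=0:+1/43545600 = 1/43545600; ⇒ 3j(3 5 8; 2 4 -6)² = 1/34, sgn +1
I_A²/I_B² = (10/1547)/(1/34) = 20/91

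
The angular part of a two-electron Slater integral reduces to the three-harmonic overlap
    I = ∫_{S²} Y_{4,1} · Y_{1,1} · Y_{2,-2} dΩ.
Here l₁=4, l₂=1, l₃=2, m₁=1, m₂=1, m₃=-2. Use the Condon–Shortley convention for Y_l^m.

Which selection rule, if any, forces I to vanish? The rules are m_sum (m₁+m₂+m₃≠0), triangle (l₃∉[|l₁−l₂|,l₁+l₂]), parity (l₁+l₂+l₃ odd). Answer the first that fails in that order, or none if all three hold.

Σmᵢ = 0  ✓
l₃∈[|l₁−l₂|,l₁+l₂]=[3,5], have l₃=2  ✗
Σlᵢ = 7 ⇒ odd

triangle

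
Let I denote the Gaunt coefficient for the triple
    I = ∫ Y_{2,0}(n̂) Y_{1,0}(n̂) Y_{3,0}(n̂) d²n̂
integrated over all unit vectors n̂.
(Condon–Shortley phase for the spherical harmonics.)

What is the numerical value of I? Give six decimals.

0.247767

m-sum 0 ✓  L=6 even ✓  1≤3≤3 ✓
Π(2lᵢ+1) = 5×3×7 = 105
triangle coeff Δ(2,1,3) = 1/105
Σ_t [0,0]: t=0:+1/4 = 1/4
(3j)²=3/35 [(2 1 3; 0 0 0)], sign=-1
(m-triple is (0,0,0) — same symbol as above.)
⇒ 4πI² = 27/35
I = (+1)√(27/35/(4π)) = 0.24776670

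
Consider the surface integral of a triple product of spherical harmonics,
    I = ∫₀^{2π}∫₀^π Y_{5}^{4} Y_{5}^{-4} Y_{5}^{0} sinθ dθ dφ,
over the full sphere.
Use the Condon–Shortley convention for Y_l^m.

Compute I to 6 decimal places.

Σlᵢ=15 odd — θ-integrand is odd under cosθ→−cosθ; I=0

0.000000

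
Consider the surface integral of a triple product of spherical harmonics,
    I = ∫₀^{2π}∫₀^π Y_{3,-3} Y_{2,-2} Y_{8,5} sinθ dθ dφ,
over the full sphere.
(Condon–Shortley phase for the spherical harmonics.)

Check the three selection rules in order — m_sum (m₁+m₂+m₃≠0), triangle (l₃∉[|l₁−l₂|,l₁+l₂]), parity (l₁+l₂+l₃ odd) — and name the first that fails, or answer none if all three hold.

triangle

m₁+m₂+m₃ = -3 − 2 + 5 = 0  ✓
triangle: |3−2|=1 ≤ l₃=8 ≤ 3+2=5  ✗
parity: l₁+l₂+l₃ = 13 is odd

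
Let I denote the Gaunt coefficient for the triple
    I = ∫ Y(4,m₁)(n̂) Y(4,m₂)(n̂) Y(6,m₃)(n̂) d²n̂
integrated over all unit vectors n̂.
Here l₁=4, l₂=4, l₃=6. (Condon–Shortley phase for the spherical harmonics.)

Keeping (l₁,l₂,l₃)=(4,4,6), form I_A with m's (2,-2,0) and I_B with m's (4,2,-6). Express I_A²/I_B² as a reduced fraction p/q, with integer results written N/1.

11/12

l's match ⇒ only the (l;m) 3-j factors differ between A and B.
A: triangle coeff Δ(4,4,6) = 1/1261260; Σ_t [0,2]: t=0:+1/4608 t=1:−1/14400 t=2:+1/1036800 = 77/518400; (3j)²=11/585 [(4 4 6; 2 -2 0)], sign=+1
B: triangle coeff Δ(4,4,6) = 1/1261260; Σ_t [0,0]: t=0:+1/1036800 = 1/1036800; (3j)²=4/195 [(4 4 6; 4 2 -6)], sign=+1
I_A²/I_B² = (11/585)/(4/195) = 11/12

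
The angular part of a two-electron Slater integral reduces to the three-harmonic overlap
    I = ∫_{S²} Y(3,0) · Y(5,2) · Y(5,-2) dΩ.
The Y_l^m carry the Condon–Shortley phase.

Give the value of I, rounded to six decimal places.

l₁+l₂+l₃=13 is odd: 3j(l;000)=0 ⇒ I=0

0.000000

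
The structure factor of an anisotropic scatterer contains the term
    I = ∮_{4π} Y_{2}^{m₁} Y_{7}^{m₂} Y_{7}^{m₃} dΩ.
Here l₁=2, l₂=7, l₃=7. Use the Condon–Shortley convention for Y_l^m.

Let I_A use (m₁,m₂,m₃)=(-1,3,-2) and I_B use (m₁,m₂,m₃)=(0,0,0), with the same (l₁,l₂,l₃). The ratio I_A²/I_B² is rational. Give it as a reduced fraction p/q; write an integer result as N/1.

1875/3136

Same 2,7,7: normalisation and zero-m 3j drop out of the ratio.
A: Δ: 2! 2! 12! / 17! → 1/185640; sum: t=1:−1/4354560 t=2:+1/1935360 = 1/3483648; 3j²(2 7 7; -1 3 -2) = Δ·Π!·Σ² = 125/12376  (sign -1)
B: Δ: 2! 2! 12! / 17! → 1/185640; sum: t=0:+1/2419200 t=1:−1/518400 t=2:+1/2419200 = -1/907200; 3j²(2 7 7; 0 0 0) = Δ·Π!·Σ² = 56/3315  (sign +1)
I_A²/I_B² = (125/12376)/(56/3315) = 1875/3136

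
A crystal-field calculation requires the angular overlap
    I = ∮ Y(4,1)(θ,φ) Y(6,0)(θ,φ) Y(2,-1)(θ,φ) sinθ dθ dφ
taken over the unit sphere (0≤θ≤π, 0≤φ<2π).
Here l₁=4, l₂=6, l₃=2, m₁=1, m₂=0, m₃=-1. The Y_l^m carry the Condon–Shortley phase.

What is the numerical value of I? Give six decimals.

Rules hold: Σm=0, L=12 even, 2≤2≤10.
N = 9·13·5 = 585
Δ = 8!·0!·4!/13! = 1/6435
Racah Σ t=4..4: t=4:+1/2304 = 1/2304
⇒ 3j(4 6 2; 0 0 0)² = 5/143, sgn +1
Racah Σ t=3..3: t=3:−1/4320 = -1/4320
⇒ 3j(4 6 2; 1 0 -1)² = 8/429, sgn +1
4πI² = N·(3j₀)²·(3jₘ)² = 600/1573
I = +1·√(0.381437/4π) = 0.17422334

0.174223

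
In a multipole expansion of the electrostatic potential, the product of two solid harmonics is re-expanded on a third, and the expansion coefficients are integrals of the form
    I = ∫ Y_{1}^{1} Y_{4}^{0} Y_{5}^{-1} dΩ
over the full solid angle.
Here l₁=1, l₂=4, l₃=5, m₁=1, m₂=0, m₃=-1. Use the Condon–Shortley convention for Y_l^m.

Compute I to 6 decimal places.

Rules hold: Σm=0, L=10 even, 3≤5≤5.
N = 3·9·11 = 297
Δ = 0!·2!·8!/11! = 1/495
Racah Σ t=0..0: t=0:+1/576 = 1/576
⇒ 3j(1 4 5; 0 0 0)² = 5/99, sgn -1
Racah Σ t=0..0: t=0:+1/1152 = 1/1152
⇒ 3j(1 4 5; 1 0 -1)² = 1/33, sgn +1
4πI² = N·(3j₀)²·(3jₘ)² = 5/11
I = -1·√(0.454545/4π) = -0.19018827

-0.190188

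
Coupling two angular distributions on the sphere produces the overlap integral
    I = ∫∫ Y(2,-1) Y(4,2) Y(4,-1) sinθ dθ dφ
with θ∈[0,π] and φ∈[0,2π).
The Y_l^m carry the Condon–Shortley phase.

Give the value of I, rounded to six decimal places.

Checks pass: Σm=0; 10 even; l₃=4∈[2,6].
(2·2+1)(2·4+1)(2·4+1) = 405
Δ: 2! 2! 6! / 11! → 1/13860
sum: t=0:+1/192 t=1:−1/36 t=2:+1/192 = -5/288
3j²(2 4 4; 0 0 0) = Δ·Π!·Σ² = 20/693  (sign -1)
sum: t=1:−1/240 t=2:+1/96 = 1/160
3j²(2 4 4; -1 2 -1) = Δ·Π!·Σ² = 27/1540  (sign -1)
combine: 4πI² = 405·20/693·27/1540 = 1215/5929
take √, sign +1: I = 0.12770047

0.127700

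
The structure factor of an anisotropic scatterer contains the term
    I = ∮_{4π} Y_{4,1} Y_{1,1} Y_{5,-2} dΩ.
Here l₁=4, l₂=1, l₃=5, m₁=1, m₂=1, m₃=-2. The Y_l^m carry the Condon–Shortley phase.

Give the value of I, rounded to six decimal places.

0.225034

m-sum 0 ✓  L=10 even ✓  3≤5≤5 ✓
Π(2lᵢ+1) = 9×3×11 = 297
triangle coeff Δ(4,1,5) = 1/495
Σ_t [0,0]: t=0:+1/576 = 1/576
(3j)²=5/99 [(4 1 5; 0 0 0)], sign=-1
Σ_t [0,0]: t=0:+1/1440 = 1/1440
(3j)²=7/165 [(4 1 5; 1 1 -2)], sign=-1
⇒ 4πI² = 7/11
I = (+1)√(7/11/(4π)) = 0.22503380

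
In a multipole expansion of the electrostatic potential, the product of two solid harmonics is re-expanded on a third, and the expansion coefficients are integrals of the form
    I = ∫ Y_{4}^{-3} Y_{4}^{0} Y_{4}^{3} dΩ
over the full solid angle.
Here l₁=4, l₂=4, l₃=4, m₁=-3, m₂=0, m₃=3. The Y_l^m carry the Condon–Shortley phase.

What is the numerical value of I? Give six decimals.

0.159788

Rules hold: Σm=0, L=12 even, 0≤4≤8.
N = 9·9·9 = 729
Δ = 4!·4!·4!/13! = 1/450450
Racah Σ t=0..4: t=0:+1/13824 t=1:−1/216 t=2:+1/64 t=3:−1/216 t=4:+1/13824 = 5/768
⇒ 3j(4 4 4; 0 0 0)² = 18/1001, sgn +1
Racah Σ t=3..4: t=3:−1/864 t=4:+1/3456 = -1/1152
⇒ 3j(4 4 4; -3 0 3)² = 7/286, sgn +1
4πI² = N·(3j₀)²·(3jₘ)² = 6561/20449
I = +1·√(0.320847/4π) = 0.15978796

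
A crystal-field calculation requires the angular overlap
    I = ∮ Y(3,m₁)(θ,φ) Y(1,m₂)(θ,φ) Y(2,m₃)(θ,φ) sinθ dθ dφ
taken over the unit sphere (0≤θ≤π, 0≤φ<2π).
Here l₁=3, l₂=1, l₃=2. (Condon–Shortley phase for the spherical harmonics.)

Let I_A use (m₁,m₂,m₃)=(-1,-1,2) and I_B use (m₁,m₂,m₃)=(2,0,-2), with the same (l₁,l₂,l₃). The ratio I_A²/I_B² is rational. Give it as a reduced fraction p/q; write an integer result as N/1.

Same 3,1,2: normalisation and zero-m 3j drop out of the ratio.
A: Δ: 2! 4! 0! / 7! → 1/105; sum: t=0:+1/48 = 1/48; 3j²(3 1 2; -1 -1 2) = Δ·Π!·Σ² = 1/105  (sign +1)
B: Δ: 2! 4! 0! / 7! → 1/105; sum: t=1:−1/24 = -1/24; 3j²(3 1 2; 2 0 -2) = Δ·Π!·Σ² = 1/21  (sign -1)
I_A²/I_B² = (1/105)/(1/21) = 1/5

1/5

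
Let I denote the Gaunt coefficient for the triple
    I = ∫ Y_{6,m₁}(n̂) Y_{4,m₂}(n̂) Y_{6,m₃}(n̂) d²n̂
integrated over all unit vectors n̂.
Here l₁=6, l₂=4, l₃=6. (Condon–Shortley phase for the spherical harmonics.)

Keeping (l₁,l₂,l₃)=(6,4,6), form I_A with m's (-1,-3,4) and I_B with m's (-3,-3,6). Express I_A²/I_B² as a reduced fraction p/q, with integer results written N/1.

l's match ⇒ only the (l;m) 3-j factors differ between A and B.
A: triangle coeff Δ(6,4,6) = 1/15315300; Σ_t [0,1]: t=0:+1/725760 t=1:−1/207360 = -1/290304; (3j)²=125/7293 [(6 4 6; -1 -3 4)], sign=-1
B: triangle coeff Δ(6,4,6) = 1/15315300; Σ_t [1,1]: t=1:−1/5806080 = -1/5806080; (3j)²=9/884 [(6 4 6; -3 -3 6)], sign=-1
I_A²/I_B² = (125/7293)/(9/884) = 500/297

500/297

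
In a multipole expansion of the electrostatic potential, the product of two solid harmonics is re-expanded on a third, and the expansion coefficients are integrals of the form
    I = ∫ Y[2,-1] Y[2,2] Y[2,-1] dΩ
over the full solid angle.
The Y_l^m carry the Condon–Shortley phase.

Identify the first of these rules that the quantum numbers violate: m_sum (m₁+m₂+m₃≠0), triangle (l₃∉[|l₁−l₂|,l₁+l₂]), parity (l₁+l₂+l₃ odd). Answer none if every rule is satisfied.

none

m₁+m₂+m₃ = -1 + 2 − 1 = 0  ✓
triangle: |2−2|=0 ≤ l₃=2 ≤ 2+2=4  ✓
parity: l₁+l₂+l₃ = 6 is even  ✓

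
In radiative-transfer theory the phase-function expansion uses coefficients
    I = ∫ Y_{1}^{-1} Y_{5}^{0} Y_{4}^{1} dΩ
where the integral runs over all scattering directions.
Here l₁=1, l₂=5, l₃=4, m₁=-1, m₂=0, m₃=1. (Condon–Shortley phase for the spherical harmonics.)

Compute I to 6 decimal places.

Rules hold: Σm=0, L=10 even, 4≤4≤6.
N = 3·11·9 = 297
Δ = 2!·0!·8!/11! = 1/495
Racah Σ t=1..1: t=1:−1/576 = -1/576
⇒ 3j(1 5 4; 0 0 0)² = 5/99, sgn -1
Racah Σ t=2..2: t=2:+1/1440 = 1/1440
⇒ 3j(1 5 4; -1 0 1)² = 2/99, sgn -1
4πI² = N·(3j₀)²·(3jₘ)² = 10/33
I = +1·√(0.30303/4π) = 0.15528807

0.155288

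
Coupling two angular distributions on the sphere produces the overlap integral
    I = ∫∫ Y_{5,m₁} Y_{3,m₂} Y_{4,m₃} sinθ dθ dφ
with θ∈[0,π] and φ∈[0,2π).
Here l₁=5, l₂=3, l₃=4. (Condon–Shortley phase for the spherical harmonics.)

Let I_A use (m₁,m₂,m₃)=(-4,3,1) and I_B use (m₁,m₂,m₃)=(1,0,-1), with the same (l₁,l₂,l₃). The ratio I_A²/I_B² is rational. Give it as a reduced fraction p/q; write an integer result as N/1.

Same 5,3,4: normalisation and zero-m 3j drop out of the ratio.
A: Δ: 4! 6! 2! / 13! → 1/180180; sum: t=4:+1/5760 = 1/5760; 3j²(5 3 4; -4 3 1) = Δ·Π!·Σ² = 9/286  (sign -1)
B: Δ: 4! 6! 2! / 13! → 1/180180; sum: t=1:−1/432 t=2:+1/192 t=3:−1/1440 = 19/8640; 3j²(5 3 4; 1 0 -1) = Δ·Π!·Σ² = 361/30030  (sign -1)
I_A²/I_B² = (9/286)/(361/30030) = 945/361

945/361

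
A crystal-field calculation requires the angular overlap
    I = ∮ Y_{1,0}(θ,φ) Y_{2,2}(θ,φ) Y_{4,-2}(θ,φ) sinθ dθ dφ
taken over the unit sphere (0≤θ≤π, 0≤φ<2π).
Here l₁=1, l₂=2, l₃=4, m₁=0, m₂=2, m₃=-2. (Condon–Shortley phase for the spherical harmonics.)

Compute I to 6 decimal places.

0.000000

triangle: need 1≤l₃≤3, have 4; I=0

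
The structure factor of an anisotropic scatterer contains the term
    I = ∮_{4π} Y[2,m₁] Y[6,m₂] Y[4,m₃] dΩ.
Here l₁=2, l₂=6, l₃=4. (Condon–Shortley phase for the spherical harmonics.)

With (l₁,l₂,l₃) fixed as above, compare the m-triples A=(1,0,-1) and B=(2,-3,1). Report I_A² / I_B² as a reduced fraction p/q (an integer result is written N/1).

20/21

l's match ⇒ only the (l;m) 3-j factors differ between A and B.
A: triangle coeff Δ(2,6,4) = 1/6435; Σ_t [1,1]: t=1:−1/4320 = -1/4320; (3j)²=8/429 [(2 6 4; 1 0 -1)], sign=+1
B: triangle coeff Δ(2,6,4) = 1/6435; Σ_t [0,0]: t=0:+1/17280 = 1/17280; (3j)²=14/715 [(2 6 4; 2 -3 1)], sign=-1
I_A²/I_B² = (8/429)/(14/715) = 20/21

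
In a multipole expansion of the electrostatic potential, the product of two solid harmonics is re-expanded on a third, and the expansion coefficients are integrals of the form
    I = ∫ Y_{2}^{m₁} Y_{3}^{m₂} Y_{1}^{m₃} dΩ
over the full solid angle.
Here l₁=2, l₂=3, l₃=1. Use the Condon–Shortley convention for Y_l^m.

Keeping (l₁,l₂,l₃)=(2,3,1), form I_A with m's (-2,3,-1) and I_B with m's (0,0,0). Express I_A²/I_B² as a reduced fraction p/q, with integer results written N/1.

Same 2,3,1: normalisation and zero-m 3j drop out of the ratio.
A: Δ: 4! 0! 2! / 7! → 1/105; sum: t=4:+1/48 = 1/48; 3j²(2 3 1; -2 3 -1) = Δ·Π!·Σ² = 1/7  (sign +1)
B: Δ: 4! 0! 2! / 7! → 1/105; sum: t=2:+1/4 = 1/4; 3j²(2 3 1; 0 0 0) = Δ·Π!·Σ² = 3/35  (sign -1)
I_A²/I_B² = (1/7)/(3/35) = 5/3

5/3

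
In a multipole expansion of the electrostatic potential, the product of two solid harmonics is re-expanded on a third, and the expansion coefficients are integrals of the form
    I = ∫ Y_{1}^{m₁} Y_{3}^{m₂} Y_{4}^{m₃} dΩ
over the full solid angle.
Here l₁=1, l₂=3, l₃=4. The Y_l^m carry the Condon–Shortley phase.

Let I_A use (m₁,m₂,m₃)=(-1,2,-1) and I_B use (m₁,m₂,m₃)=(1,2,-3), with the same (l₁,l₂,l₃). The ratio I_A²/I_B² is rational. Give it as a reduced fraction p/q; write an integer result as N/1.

Same 1,3,4: normalisation and zero-m 3j drop out of the ratio.
A: Δ: 0! 2! 6! / 9! → 1/252; sum: t=0:+1/240 = 1/240; 3j²(1 3 4; -1 2 -1) = Δ·Π!·Σ² = 1/84  (sign -1)
B: Δ: 0! 2! 6! / 9! → 1/252; sum: t=0:+1/240 = 1/240; 3j²(1 3 4; 1 2 -3) = Δ·Π!·Σ² = 1/12  (sign -1)
I_A²/I_B² = (1/84)/(1/12) = 1/7

1/7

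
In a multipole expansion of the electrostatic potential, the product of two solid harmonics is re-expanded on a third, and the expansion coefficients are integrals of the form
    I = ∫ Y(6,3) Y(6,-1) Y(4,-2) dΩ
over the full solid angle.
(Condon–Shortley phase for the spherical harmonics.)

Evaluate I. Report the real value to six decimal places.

0.036205

Rules hold: Σm=0, L=16 even, 0≤4≤12.
N = 13·13·9 = 1521
Δ = 8!·4!·4!/17! = 1/15315300
Racah Σ t=2..6: t=2:+1/829440 t=3:−1/25920 t=4:+1/9216 t=5:−1/25920 t=6:+1/829440 = 7/207360
⇒ 3j(6 6 4; 0 0 0)² = 28/2431, sgn +1
Racah Σ t=1..3: t=1:−1/483840 t=2:+1/51840 t=3:−1/69120 = 1/362880
⇒ 3j(6 6 4; 3 -1 -2)² = 16/17017, sgn +1
4πI² = N·(3j₀)²·(3jₘ)² = 576/34969
I = +1·√(0.0164717/4π) = 0.03620468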